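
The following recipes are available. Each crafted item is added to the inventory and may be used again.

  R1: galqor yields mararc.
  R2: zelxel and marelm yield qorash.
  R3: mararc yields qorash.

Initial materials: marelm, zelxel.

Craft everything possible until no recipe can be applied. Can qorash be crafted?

Using R2, zelxel and marelm make qorash.

Yes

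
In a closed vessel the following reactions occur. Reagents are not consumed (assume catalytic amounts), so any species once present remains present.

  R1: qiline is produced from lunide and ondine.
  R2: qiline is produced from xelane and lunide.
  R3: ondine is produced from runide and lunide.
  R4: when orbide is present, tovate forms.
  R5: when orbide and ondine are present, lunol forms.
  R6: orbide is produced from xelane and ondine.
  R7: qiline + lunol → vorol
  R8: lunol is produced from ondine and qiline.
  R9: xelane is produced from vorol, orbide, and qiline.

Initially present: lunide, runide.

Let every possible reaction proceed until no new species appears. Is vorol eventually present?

Yes

runide and lunide present → ondine forms (R3).
lunide and ondine present → qiline forms (R1).
ondine and qiline present → lunol forms (R8).
qiline and lunol present → vorol forms (R7).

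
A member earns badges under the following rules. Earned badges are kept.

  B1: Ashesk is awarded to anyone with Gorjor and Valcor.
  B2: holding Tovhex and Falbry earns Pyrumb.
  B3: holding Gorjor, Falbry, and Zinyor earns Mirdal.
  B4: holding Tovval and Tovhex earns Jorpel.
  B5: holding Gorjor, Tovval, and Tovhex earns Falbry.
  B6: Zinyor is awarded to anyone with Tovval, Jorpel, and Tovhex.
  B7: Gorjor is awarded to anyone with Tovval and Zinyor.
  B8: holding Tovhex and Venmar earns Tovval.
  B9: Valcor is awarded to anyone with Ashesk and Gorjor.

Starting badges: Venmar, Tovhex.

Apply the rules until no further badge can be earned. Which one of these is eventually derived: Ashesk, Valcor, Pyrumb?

Pyrumb

With Tovhex and Venmar, Tovval is earned (B8).
With Tovval and Tovhex, Jorpel is earned (B4).
With Tovval, Jorpel, and Tovhex, Zinyor is earned (B6).
With Tovval and Zinyor, Gorjor is earned (B7).
With Gorjor, Tovval, and Tovhex, Falbry is earned (B5).
With Tovhex and Falbry, Pyrumb is earned (B2).
Ashesk would need Gorjor and Valcor (B1), but Valcor is never earned. Valcor would need Ashesk and Gorjor (B9), but Ashesk is never earned.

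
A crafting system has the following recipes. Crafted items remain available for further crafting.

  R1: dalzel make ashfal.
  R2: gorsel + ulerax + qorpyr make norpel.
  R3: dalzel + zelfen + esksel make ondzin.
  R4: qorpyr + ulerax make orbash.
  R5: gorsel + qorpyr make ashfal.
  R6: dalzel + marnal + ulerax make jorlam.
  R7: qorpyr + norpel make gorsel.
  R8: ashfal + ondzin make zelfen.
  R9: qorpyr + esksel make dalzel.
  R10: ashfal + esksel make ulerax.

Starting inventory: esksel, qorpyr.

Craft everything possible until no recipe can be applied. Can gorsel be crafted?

No

gorsel would need qorpyr and norpel (R7), but norpel is never obtained.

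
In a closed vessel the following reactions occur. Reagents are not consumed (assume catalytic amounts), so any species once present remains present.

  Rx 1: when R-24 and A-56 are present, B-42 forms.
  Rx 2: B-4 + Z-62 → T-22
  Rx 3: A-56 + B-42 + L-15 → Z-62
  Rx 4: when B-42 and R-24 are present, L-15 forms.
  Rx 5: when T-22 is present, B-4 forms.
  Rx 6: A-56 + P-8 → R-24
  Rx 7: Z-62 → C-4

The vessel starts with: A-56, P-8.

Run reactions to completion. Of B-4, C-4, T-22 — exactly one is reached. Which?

C-4

A-56 and P-8 present → R-24 forms (Rx 6).
R-24 and A-56 present → B-42 forms (Rx 1).
B-42 and R-24 present → L-15 forms (Rx 4).
A-56, B-42, and L-15 present → Z-62 forms (Rx 3).
Z-62 present → C-4 forms (Rx 7).
T-22 would need B-4 and Z-62 (Rx 2), but B-4 never forms. B-4 would need T-22 (Rx 5), but T-22 never forms.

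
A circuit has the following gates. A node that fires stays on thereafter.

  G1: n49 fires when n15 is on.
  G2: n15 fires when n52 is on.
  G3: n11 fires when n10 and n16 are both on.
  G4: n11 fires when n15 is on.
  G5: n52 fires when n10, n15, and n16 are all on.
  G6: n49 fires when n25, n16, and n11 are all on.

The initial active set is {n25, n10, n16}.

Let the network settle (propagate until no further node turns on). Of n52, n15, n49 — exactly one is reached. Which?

n49

n10 and n16 are on, so n11 fires (G3).
n25, n16, and n11 are on, so n49 fires (G6).
n52 would need n10, n15, and n16 (G5), but n15 never turns on. n15 would need n52 (G2), but n52 never turns on.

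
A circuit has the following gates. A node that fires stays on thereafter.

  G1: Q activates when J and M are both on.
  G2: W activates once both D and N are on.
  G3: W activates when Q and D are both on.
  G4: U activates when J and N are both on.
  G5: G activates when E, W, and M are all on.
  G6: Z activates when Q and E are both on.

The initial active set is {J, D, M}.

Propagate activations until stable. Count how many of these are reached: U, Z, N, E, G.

U would need J and N (G4), but N never turns on.
Z would need Q and E (G6), but E never turns on.
No rule produces N, and it is not given.
No rule produces E, and it is not given.
G would need E, W, and M (G5), but E never turns on.
None of the 5 are reached.

0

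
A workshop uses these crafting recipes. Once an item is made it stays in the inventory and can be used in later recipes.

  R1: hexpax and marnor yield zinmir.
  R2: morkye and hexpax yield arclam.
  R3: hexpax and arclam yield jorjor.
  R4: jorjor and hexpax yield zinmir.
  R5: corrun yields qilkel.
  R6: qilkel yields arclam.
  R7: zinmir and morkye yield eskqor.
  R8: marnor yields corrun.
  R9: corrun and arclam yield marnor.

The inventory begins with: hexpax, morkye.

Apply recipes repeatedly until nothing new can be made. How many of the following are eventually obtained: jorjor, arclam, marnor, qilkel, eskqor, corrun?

Using R2, morkye and hexpax make arclam.
Using R3, hexpax and arclam make jorjor.
jorjor and hexpax → zinmir (R4).
zinmir and morkye → eskqor (R7).
jorjor: reached.
arclam: reached.
marnor would need corrun and arclam (R9), but corrun is never obtained.
qilkel would need corrun (R5), but corrun is never obtained.
eskqor: reached.
corrun would need marnor (R8), but marnor is never obtained.
Reached: jorjor, arclam, and eskqor — 3 of the 6.

3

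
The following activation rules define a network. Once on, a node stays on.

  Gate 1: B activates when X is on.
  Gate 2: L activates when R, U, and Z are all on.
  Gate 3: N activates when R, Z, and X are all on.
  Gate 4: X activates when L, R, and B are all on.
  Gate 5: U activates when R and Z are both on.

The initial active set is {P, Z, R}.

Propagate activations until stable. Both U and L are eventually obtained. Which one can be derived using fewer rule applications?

U: R and Z are on, so U activates (Gate 5). [1 rule application]
L: Gate 5: R and Z on → U on. Gate 2: R, U, and Z on → L on. [2 rule applications]
U needs fewer.

U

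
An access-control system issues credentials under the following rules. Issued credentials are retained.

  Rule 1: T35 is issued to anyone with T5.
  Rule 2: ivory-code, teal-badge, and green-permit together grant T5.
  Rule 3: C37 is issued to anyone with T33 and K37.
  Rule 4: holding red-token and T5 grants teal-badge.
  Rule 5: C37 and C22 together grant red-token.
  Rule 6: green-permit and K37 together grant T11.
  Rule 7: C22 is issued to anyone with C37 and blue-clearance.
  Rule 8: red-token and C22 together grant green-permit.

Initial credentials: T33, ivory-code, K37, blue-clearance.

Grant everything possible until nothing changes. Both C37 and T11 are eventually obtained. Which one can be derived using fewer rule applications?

C37: Holding T33 and K37 grants C37 (Rule 3). [1 rule application]
T11: Holding T33 and K37 grants C37 (Rule 3). Holding C37 and blue-clearance grants C22 (Rule 7). Holding C37 and C22 grants red-token (Rule 5). Holding red-token and C22 grants green-permit (Rule 8). Holding green-permit and K37 grants T11 (Rule 6). [5 rule applications]
C37 needs fewer.

C37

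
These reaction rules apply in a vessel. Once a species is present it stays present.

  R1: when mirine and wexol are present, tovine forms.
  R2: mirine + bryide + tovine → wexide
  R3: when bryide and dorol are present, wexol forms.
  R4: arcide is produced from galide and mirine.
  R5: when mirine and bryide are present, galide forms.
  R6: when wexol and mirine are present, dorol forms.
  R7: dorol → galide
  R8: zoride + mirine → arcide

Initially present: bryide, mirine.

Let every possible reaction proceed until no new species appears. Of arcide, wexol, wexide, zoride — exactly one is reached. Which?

mirine and bryide present → galide forms (R5).
galide and mirine present → arcide forms (R4).
wexol would need bryide and dorol (R3), but dorol never forms. wexide would need mirine, bryide, and tovine (R2), but tovine never forms. No rule produces zoride, and it is not given.

arcide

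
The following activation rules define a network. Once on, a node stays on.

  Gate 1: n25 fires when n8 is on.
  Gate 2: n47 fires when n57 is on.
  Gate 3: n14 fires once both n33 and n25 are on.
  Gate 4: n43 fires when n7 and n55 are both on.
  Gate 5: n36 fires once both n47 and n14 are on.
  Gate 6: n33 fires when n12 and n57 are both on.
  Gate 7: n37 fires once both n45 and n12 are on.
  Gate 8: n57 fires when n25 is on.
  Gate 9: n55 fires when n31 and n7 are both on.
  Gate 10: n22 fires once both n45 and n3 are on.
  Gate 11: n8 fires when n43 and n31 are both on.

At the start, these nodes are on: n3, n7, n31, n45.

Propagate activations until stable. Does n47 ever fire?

Yes

n31 and n7 are on, so n55 fires (Gate 9).
n7 and n55 are on, so n43 fires (Gate 4).
Gate 11: n43 and n31 on → n8 on.
n8 is on, so n25 fires (Gate 1).
Gate 8: n25 on → n57 on.
Gate 2: n57 on → n47 on.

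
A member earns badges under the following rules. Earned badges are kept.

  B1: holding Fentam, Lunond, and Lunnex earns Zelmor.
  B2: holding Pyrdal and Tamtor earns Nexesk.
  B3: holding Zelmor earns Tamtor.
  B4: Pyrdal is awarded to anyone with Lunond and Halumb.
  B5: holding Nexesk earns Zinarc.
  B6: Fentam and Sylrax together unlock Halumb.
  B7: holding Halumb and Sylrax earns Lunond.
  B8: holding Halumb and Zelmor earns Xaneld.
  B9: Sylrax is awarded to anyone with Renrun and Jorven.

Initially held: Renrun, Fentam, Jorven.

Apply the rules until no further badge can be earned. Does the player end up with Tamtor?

Tamtor would need Zelmor (B3), but Zelmor is never earned.

No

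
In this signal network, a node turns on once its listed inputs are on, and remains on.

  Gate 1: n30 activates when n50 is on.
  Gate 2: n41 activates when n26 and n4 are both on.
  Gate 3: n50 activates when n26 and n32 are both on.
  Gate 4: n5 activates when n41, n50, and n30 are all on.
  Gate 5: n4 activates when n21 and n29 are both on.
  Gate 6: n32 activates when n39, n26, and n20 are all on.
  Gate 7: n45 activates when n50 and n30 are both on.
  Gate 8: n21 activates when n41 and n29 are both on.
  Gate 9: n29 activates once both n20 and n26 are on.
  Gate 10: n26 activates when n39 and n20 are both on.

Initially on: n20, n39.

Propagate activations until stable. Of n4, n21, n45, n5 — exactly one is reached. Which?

n45

n39 and n20 are on, so n26 activates (Gate 10).
n39, n26, and n20 are on, so n32 activates (Gate 6).
Gate 3: n26 and n32 on → n50 on.
n50 is on, so n30 activates (Gate 1).
n50 and n30 are on, so n45 activates (Gate 7).
n5 would need n41, n50, and n30 (Gate 4), but n41 never turns on. n21 would need n41 and n29 (Gate 8), but n41 never turns on. n4 would need n21 and n29 (Gate 5), but n21 never turns on.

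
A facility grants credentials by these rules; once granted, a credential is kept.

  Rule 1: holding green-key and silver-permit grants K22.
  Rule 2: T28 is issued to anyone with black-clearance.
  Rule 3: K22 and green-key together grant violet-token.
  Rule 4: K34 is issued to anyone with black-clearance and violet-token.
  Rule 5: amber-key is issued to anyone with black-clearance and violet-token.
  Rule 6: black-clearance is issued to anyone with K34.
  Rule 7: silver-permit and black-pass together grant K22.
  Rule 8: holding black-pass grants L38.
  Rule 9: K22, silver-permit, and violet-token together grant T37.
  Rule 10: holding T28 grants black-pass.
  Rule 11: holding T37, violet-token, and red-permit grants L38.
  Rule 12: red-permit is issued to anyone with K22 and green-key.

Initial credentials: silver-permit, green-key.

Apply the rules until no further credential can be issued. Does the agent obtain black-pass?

black-pass would need T28 (Rule 10), but T28 is never granted.

No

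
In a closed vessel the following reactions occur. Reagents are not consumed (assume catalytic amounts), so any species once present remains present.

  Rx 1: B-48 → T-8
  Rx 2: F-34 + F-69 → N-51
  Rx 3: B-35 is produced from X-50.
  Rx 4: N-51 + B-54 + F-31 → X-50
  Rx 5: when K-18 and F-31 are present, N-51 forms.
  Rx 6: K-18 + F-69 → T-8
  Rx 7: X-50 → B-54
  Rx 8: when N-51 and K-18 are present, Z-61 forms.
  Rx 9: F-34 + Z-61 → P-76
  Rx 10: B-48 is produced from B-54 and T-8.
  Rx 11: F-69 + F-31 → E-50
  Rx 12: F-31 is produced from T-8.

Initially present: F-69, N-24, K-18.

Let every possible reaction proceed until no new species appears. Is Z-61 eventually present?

Yes

K-18 and F-69 present → T-8 forms (Rx 6).
T-8 present → F-31 forms (Rx 12).
K-18 and F-31 present → N-51 forms (Rx 5).
N-51 and K-18 present → Z-61 forms (Rx 8).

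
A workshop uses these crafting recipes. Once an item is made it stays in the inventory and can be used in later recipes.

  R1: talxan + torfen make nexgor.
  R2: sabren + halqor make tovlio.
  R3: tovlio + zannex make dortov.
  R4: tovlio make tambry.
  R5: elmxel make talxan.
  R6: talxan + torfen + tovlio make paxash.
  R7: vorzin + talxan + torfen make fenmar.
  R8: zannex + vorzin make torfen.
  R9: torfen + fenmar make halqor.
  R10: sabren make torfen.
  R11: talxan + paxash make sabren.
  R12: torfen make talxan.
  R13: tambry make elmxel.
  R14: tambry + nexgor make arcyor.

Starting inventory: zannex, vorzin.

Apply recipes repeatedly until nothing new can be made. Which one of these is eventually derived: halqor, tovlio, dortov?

halqor

Using R8, zannex and vorzin make torfen.
torfen → talxan (R12).
vorzin + talxan + torfen → fenmar (R7).
torfen + fenmar → halqor (R9).
tovlio would need sabren and halqor (R2), but sabren is never obtained. dortov would need tovlio and zannex (R3), but tovlio is never obtained.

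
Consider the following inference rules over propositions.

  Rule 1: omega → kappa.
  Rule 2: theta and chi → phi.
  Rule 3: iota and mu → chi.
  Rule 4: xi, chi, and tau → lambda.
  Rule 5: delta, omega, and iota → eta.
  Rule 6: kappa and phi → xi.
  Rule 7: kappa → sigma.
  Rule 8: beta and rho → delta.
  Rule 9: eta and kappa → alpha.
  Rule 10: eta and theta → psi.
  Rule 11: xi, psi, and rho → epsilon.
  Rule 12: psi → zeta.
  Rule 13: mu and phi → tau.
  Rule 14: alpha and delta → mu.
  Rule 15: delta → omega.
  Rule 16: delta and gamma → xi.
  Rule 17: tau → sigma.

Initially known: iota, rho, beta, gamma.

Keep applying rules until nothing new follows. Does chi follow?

From beta and rho, Rule 8 gives delta.
delta holds, so omega follows (Rule 15).
delta, omega, and iota hold, so eta follows (Rule 5).
From omega, Rule 1 gives kappa.
eta and kappa hold, so alpha follows (Rule 9).
alpha and delta hold, so mu follows (Rule 14).
iota and mu hold, so chi follows (Rule 3).

Yes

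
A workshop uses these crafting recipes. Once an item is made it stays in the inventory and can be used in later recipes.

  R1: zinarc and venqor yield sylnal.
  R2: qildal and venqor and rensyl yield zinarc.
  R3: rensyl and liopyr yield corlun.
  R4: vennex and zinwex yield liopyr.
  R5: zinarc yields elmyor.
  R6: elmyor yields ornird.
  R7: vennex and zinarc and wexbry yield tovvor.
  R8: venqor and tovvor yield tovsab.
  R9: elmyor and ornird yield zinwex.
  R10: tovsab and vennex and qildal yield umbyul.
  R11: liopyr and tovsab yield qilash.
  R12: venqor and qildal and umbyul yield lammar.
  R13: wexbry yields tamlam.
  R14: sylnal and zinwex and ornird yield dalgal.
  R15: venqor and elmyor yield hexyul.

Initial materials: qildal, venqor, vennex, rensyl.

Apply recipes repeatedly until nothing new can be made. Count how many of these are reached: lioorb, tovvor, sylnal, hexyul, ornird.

qildal and venqor and rensyl → zinarc (R2).
zinarc and venqor → sylnal (R1).
zinarc → elmyor (R5).
Using R6, elmyor makes ornird.
Using R15, venqor and elmyor make hexyul.
No rule produces lioorb, and it is not given.
tovvor would need vennex, zinarc, and wexbry (R7), but wexbry is never obtained.
sylnal: reached.
hexyul: reached.
ornird: reached.
Reached: sylnal, hexyul, and ornird — 3 of the 5.

3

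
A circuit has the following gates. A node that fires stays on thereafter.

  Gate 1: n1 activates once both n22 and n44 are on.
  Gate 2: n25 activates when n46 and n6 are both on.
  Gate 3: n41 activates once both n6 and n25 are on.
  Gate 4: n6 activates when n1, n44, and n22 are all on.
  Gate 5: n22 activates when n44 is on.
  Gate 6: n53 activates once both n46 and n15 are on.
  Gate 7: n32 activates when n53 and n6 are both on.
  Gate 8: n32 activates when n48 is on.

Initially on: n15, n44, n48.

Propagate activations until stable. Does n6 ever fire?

n44 is on, so n22 activates (Gate 5).
n22 and n44 are on, so n1 activates (Gate 1).
Gate 4: n1, n44, and n22 on → n6 on.

Yes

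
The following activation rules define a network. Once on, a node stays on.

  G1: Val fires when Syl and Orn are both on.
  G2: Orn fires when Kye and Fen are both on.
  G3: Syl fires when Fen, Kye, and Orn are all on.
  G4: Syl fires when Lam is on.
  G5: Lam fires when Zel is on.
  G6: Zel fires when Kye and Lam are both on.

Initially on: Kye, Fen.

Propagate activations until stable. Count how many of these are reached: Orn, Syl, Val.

G2: Kye and Fen on → Orn on.
Fen, Kye, and Orn are on, so Syl fires (G3).
Syl and Orn are on, so Val fires (G1).
Orn: reached.
Syl: reached.
Val: reached.
All 3 are reached.

3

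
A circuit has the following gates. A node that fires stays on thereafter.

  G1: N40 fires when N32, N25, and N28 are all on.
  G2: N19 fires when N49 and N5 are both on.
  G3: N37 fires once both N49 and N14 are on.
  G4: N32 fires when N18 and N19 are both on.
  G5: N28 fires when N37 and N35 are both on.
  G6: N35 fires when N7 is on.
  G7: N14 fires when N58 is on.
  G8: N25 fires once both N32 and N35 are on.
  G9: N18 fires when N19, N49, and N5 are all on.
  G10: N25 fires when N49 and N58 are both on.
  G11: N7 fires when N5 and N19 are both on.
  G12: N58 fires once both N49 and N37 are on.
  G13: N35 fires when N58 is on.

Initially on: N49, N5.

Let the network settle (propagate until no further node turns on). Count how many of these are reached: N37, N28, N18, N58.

1

N49 and N5 are on, so N19 fires (G2).
N19, N49, and N5 are on, so N18 fires (G9).
N37 would need N49 and N14 (G3), but N14 never turns on.
N28 would need N37 and N35 (G5), but N37 never turns on.
N18: reached.
N58 would need N49 and N37 (G12), but N37 never turns on.
Reached: N18 — 1 of the 4.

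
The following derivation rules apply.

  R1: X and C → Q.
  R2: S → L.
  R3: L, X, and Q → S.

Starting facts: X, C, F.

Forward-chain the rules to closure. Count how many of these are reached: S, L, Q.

X and C hold, so Q follows (R1).
S would need L, X, and Q (R3), but L is never established.
L would need S (R2), but S is never established.
Q: reached.
Reached: Q — 1 of the 3.

1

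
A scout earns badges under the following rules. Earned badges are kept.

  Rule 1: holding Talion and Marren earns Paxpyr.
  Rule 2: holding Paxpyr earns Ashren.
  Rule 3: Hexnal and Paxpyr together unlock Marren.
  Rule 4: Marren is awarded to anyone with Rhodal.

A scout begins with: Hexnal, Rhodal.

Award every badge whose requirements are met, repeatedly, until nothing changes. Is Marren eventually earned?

With Rhodal, Marren is earned (Rule 4).

Yes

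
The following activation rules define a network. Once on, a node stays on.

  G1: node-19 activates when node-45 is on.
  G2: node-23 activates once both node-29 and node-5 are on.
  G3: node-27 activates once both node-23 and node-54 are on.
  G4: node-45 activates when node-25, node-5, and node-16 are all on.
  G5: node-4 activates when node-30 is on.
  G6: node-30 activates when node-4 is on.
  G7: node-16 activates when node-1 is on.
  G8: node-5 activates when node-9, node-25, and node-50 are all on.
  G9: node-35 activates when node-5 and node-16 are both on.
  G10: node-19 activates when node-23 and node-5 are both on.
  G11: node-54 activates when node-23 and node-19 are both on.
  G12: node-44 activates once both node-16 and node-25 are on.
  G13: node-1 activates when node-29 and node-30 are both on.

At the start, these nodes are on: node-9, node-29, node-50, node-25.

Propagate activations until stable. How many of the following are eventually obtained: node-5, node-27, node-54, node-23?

G8: node-9, node-25, and node-50 on → node-5 on.
node-29 and node-5 are on, so node-23 activates (G2).
G10: node-23 and node-5 on → node-19 on.
G11: node-23 and node-19 on → node-54 on.
node-23 and node-54 are on, so node-27 activates (G3).
node-5: reached.
node-27: reached.
node-54: reached.
node-23: reached.
All 4 are reached.

4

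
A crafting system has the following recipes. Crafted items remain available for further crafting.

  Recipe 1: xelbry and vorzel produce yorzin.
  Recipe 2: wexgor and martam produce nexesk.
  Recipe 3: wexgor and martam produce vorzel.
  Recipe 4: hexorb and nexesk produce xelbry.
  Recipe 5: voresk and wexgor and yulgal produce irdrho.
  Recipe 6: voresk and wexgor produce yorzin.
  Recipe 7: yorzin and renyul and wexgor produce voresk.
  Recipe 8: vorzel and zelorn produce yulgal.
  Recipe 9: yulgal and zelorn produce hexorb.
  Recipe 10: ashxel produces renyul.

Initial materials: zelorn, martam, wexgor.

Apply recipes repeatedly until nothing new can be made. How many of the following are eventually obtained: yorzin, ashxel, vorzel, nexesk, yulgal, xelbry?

wexgor and martam → vorzel (Recipe 3).
Using Recipe 2, wexgor and martam make nexesk.
Using Recipe 8, vorzel and zelorn make yulgal.
Using Recipe 9, yulgal and zelorn make hexorb.
hexorb and nexesk → xelbry (Recipe 4).
xelbry and vorzel → yorzin (Recipe 1).
yorzin: reached.
No rule produces ashxel, and it is not given.
vorzel: reached.
nexesk: reached.
yulgal: reached.
xelbry: reached.
Reached: yorzin, vorzel, nexesk, yulgal, and xelbry — 5 of the 6.

5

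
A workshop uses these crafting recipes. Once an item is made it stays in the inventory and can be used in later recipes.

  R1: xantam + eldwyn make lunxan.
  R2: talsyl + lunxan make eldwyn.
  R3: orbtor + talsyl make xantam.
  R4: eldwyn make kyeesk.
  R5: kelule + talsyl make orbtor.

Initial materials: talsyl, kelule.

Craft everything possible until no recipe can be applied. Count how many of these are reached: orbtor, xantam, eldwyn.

2

Using R5, kelule and talsyl make orbtor.
Using R3, orbtor and talsyl make xantam.
orbtor: reached.
xantam: reached.
eldwyn would need talsyl and lunxan (R2), but lunxan is never obtained.
Reached: orbtor and xantam — 2 of the 3.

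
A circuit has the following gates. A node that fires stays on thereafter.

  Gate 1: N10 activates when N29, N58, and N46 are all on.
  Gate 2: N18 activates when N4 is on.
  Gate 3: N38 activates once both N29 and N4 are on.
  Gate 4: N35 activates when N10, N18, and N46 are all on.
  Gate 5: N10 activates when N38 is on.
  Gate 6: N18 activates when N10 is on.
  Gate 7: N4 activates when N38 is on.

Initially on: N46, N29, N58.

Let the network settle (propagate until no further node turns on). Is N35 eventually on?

Yes

N29, N58, and N46 are on, so N10 activates (Gate 1).
N10 is on, so N18 activates (Gate 6).
Gate 4: N10, N18, and N46 on → N35 on.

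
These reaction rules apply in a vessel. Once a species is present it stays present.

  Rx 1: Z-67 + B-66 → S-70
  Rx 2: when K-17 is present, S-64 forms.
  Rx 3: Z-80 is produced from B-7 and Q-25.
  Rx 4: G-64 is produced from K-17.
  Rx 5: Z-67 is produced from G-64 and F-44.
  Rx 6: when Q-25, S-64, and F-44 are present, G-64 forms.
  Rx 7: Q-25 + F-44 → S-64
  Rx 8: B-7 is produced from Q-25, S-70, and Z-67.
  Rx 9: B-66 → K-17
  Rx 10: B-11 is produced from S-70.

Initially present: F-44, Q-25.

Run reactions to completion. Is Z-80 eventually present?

No

Z-80 would need B-7 and Q-25 (Rx 3), but B-7 never forms.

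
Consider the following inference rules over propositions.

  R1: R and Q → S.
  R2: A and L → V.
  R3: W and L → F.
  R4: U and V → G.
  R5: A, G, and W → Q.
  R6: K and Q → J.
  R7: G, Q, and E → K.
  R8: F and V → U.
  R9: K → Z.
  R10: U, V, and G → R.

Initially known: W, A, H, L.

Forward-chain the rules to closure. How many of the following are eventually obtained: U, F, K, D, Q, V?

W and L hold, so F follows (R3).
A and L hold, so V follows (R2).
From F and V, R8 gives U.
From U and V, R4 gives G.
From A, G, and W, R5 gives Q.
U: reached.
F: reached.
K would need G, Q, and E (R7), but E is never established.
No rule produces D, and it is not given.
Q: reached.
V: reached.
Reached: U, F, Q, and V — 4 of the 6.

4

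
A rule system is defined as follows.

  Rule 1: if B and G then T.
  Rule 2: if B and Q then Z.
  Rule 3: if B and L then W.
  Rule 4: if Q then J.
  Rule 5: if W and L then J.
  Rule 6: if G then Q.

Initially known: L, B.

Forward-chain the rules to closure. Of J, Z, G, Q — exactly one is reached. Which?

J

B and L hold, so W follows (Rule 3).
From W and L, Rule 5 gives J.
No rule produces G, and it is not given. Z would need B and Q (Rule 2), but Q is never established. Q would need G (Rule 6), but G is never established.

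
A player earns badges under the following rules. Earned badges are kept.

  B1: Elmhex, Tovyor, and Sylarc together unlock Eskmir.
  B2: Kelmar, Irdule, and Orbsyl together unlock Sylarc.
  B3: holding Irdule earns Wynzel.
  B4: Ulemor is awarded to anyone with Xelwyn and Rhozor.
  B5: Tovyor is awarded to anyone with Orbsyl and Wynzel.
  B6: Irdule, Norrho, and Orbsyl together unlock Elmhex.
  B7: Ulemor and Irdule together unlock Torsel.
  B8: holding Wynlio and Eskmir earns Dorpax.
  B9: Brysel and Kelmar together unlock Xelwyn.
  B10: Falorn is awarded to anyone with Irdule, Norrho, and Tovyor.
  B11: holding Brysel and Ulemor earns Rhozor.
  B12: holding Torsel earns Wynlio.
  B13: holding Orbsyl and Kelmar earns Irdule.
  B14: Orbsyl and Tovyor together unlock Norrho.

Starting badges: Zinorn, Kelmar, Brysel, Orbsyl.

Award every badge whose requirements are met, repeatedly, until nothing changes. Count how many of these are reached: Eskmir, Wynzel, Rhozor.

2

With Orbsyl and Kelmar, Irdule is earned (B13).
With Kelmar, Irdule, and Orbsyl, Sylarc is earned (B2).
With Irdule, Wynzel is earned (B3).
With Orbsyl and Wynzel, Tovyor is earned (B5).
With Orbsyl and Tovyor, Norrho is earned (B14).
With Irdule, Norrho, and Orbsyl, Elmhex is earned (B6).
With Elmhex, Tovyor, and Sylarc, Eskmir is earned (B1).
Eskmir: reached.
Wynzel: reached.
Rhozor would need Brysel and Ulemor (B11), but Ulemor is never earned.
Reached: Eskmir and Wynzel — 2 of the 3.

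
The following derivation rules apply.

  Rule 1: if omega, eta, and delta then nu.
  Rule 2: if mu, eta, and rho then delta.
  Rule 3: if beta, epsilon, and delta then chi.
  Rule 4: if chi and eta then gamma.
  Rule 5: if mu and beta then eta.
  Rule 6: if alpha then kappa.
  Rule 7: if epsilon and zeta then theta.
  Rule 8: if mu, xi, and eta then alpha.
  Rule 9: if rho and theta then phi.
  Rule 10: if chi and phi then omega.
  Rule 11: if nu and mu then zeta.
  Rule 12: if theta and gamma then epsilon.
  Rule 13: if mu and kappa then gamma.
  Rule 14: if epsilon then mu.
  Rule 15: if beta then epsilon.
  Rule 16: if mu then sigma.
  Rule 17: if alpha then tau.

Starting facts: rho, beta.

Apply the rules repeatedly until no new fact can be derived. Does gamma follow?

Yes

From beta, Rule 15 gives epsilon.
From epsilon, Rule 14 gives mu.
mu and beta hold, so eta follows (Rule 5).
From mu, eta, and rho, Rule 2 gives delta.
beta, epsilon, and delta hold, so chi follows (Rule 3).
From chi and eta, Rule 4 gives gamma.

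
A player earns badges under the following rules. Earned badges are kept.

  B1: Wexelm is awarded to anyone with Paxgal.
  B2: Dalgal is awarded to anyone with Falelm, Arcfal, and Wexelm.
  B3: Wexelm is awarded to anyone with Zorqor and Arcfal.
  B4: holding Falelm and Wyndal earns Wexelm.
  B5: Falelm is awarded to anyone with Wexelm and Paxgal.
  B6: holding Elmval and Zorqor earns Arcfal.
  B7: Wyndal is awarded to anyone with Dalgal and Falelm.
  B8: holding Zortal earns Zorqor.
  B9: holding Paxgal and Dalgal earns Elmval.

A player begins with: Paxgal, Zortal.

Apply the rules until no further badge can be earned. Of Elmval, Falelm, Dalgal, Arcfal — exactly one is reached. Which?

Falelm

With Paxgal, Wexelm is earned (B1).
With Wexelm and Paxgal, Falelm is earned (B5).
Arcfal would need Elmval and Zorqor (B6), but Elmval is never earned. Dalgal would need Falelm, Arcfal, and Wexelm (B2), but Arcfal is never earned. Elmval would need Paxgal and Dalgal (B9), but Dalgal is never earned.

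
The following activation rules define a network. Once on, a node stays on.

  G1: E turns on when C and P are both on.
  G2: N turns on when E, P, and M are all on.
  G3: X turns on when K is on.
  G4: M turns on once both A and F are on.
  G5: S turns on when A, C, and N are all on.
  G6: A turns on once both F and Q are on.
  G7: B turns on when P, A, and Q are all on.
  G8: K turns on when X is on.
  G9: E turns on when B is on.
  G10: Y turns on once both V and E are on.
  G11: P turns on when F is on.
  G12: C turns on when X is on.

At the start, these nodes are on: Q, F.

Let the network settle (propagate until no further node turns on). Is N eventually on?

F and Q are on, so A turns on (G6).
G11: F on → P on.
G7: P, A, and Q on → B on.
G4: A and F on → M on.
B is on, so E turns on (G9).
G2: E, P, and M on → N on.

Yes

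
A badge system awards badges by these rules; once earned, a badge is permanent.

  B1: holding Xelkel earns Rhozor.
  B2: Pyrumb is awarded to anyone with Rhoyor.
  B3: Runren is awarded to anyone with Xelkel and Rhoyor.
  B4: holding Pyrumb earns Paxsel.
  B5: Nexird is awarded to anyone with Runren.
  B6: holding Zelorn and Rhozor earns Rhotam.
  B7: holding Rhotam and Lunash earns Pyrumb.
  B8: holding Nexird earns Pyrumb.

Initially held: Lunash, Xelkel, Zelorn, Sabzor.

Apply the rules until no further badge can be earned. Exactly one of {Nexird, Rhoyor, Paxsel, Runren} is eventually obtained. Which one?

Paxsel

With Xelkel, Rhozor is earned (B1).
With Zelorn and Rhozor, Rhotam is earned (B6).
With Rhotam and Lunash, Pyrumb is earned (B7).
With Pyrumb, Paxsel is earned (B4).
No rule produces Rhoyor, and it is not given. Runren would need Xelkel and Rhoyor (B3), but Rhoyor is never earned. Nexird would need Runren (B5), but Runren is never earned.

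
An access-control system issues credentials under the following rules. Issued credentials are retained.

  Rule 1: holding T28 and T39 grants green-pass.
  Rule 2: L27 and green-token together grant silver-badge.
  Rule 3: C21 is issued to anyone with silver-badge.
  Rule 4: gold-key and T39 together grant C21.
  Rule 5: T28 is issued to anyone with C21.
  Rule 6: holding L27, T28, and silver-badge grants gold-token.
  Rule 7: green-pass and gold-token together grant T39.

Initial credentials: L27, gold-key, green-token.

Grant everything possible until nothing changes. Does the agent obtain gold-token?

Yes

Holding L27 and green-token grants silver-badge (Rule 2).
Holding silver-badge grants C21 (Rule 3).
Holding C21 grants T28 (Rule 5).
Holding L27, T28, and silver-badge grants gold-token (Rule 6).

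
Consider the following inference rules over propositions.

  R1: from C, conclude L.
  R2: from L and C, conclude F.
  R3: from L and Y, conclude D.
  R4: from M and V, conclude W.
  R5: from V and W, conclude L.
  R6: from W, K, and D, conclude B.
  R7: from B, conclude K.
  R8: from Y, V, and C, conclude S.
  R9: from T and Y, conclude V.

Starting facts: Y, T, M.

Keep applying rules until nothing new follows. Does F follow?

F would need L and C (R2), but C is never established.

No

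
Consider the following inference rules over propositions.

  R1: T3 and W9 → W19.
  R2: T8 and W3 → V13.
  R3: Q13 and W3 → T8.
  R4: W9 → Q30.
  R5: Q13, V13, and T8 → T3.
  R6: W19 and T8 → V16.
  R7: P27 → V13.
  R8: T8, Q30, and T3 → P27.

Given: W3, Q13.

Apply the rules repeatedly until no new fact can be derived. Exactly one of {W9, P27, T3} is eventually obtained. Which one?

From Q13 and W3, R3 gives T8.
From T8 and W3, R2 gives V13.
From Q13, V13, and T8, R5 gives T3.
P27 would need T8, Q30, and T3 (R8), but Q30 is never established. No rule produces W9, and it is not given.

T3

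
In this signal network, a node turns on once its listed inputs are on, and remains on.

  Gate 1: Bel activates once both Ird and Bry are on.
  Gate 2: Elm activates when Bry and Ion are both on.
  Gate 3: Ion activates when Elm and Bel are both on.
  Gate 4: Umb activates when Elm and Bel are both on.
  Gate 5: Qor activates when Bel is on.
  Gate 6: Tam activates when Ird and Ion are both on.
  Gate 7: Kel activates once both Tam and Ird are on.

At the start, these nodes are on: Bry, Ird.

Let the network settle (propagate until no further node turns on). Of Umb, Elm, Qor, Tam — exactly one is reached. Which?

Qor

Ird and Bry are on, so Bel activates (Gate 1).
Gate 5: Bel on → Qor on.
Tam would need Ird and Ion (Gate 6), but Ion never turns on. Umb would need Elm and Bel (Gate 4), but Elm never turns on. Elm would need Bry and Ion (Gate 2), but Ion never turns on.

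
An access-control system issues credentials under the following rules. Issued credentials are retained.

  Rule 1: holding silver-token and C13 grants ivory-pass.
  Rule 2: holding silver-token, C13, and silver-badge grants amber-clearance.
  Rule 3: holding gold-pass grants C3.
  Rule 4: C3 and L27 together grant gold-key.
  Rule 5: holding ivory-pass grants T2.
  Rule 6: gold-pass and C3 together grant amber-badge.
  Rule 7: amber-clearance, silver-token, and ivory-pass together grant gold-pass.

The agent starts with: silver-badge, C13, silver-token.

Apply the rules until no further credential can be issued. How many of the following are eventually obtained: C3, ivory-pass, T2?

3

Holding silver-token and C13 grants ivory-pass (Rule 1).
Holding silver-token, C13, and silver-badge grants amber-clearance (Rule 2).
Holding amber-clearance, silver-token, and ivory-pass grants gold-pass (Rule 7).
Holding ivory-pass grants T2 (Rule 5).
Holding gold-pass grants C3 (Rule 3).
C3: reached.
ivory-pass: reached.
T2: reached.
All 3 are reached.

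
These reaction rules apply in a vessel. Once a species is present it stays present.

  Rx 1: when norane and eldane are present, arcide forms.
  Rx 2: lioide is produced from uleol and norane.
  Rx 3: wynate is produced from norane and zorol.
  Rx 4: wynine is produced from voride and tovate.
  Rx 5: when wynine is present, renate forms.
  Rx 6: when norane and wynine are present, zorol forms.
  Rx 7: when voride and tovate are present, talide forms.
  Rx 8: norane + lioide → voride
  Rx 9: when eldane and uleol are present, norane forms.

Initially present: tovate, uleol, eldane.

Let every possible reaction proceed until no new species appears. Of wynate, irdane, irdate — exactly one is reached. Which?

eldane and uleol present → norane forms (Rx 9).
uleol and norane present → lioide forms (Rx 2).
norane and lioide present → voride forms (Rx 8).
voride and tovate present → wynine forms (Rx 4).
norane and wynine present → zorol forms (Rx 6).
norane and zorol present → wynate forms (Rx 3).
No rule produces irdate, and it is not given. No rule produces irdane, and it is not given.

wynate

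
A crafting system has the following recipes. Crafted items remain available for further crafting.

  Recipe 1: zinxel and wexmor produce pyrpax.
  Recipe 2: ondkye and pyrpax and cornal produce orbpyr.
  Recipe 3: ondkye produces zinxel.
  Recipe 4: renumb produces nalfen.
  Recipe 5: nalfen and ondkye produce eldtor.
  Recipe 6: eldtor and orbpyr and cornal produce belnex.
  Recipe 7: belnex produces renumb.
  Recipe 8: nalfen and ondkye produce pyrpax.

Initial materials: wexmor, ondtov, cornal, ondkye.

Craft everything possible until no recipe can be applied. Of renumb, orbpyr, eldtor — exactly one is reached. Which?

ondkye → zinxel (Recipe 3).
Using Recipe 1, zinxel and wexmor make pyrpax.
ondkye and pyrpax and cornal → orbpyr (Recipe 2).
eldtor would need nalfen and ondkye (Recipe 5), but nalfen is never obtained. renumb would need belnex (Recipe 7), but belnex is never obtained.

orbpyr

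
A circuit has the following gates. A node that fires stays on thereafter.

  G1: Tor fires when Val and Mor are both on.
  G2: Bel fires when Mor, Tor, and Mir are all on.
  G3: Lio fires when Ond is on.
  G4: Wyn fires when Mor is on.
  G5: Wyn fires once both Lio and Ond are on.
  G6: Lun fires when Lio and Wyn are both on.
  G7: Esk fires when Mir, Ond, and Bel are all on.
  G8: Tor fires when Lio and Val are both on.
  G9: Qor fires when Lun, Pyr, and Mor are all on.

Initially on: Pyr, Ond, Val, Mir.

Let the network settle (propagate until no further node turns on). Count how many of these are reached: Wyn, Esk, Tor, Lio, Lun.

4

Ond is on, so Lio fires (G3).
G5: Lio and Ond on → Wyn on.
Lio and Val are on, so Tor fires (G8).
G6: Lio and Wyn on → Lun on.
Wyn: reached.
Esk would need Mir, Ond, and Bel (G7), but Bel never turns on.
Tor: reached.
Lio: reached.
Lun: reached.
Reached: Wyn, Tor, Lio, and Lun — 4 of the 5.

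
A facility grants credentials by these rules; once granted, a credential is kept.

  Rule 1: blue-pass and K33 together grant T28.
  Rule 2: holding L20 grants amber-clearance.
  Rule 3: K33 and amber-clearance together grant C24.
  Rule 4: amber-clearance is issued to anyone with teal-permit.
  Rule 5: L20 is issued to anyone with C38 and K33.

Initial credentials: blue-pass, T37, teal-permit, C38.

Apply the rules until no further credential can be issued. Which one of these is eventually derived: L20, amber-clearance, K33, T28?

amber-clearance

Holding teal-permit grants amber-clearance (Rule 4).
L20 would need C38 and K33 (Rule 5), but K33 is never granted. No rule produces K33, and it is not given. T28 would need blue-pass and K33 (Rule 1), but K33 is never granted.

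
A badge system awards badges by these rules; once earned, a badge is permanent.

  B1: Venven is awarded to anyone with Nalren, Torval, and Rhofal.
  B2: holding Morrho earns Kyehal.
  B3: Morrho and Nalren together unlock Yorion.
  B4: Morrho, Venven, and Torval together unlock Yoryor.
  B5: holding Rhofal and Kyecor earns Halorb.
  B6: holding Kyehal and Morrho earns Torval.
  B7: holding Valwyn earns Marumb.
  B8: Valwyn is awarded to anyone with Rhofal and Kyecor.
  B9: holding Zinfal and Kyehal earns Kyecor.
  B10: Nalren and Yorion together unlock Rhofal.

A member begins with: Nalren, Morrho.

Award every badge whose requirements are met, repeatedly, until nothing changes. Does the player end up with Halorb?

No

Halorb would need Rhofal and Kyecor (B5), but Kyecor is never earned.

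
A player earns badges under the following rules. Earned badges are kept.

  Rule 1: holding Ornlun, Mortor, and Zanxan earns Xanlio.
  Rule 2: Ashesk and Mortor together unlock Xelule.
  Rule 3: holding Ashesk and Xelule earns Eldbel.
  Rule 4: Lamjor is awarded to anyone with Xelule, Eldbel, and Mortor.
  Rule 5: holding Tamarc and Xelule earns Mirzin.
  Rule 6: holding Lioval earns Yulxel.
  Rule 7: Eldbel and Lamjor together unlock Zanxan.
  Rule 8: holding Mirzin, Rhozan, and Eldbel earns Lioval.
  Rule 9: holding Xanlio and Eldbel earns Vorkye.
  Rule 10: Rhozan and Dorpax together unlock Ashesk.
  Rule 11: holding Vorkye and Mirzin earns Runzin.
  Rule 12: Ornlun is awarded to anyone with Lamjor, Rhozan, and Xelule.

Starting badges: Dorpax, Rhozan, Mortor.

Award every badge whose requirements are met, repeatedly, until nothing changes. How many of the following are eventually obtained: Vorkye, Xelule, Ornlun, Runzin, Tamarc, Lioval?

3

With Rhozan and Dorpax, Ashesk is earned (Rule 10).
With Ashesk and Mortor, Xelule is earned (Rule 2).
With Ashesk and Xelule, Eldbel is earned (Rule 3).
With Xelule, Eldbel, and Mortor, Lamjor is earned (Rule 4).
With Lamjor, Rhozan, and Xelule, Ornlun is earned (Rule 12).
With Eldbel and Lamjor, Zanxan is earned (Rule 7).
With Ornlun, Mortor, and Zanxan, Xanlio is earned (Rule 1).
With Xanlio and Eldbel, Vorkye is earned (Rule 9).
Vorkye: reached.
Xelule: reached.
Ornlun: reached.
Runzin would need Vorkye and Mirzin (Rule 11), but Mirzin is never earned.
No rule produces Tamarc, and it is not given.
Lioval would need Mirzin, Rhozan, and Eldbel (Rule 8), but Mirzin is never earned.
Reached: Vorkye, Xelule, and Ornlun — 3 of the 6.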